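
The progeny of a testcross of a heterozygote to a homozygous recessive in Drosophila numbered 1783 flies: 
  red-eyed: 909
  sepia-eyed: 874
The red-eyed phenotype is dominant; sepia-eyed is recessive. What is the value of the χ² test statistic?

A testcross of a heterozygote (Aa × aa) gives a 1:1 phenotypic ratio.
Total ratio parts = 2. Expected numbers out of 1783:
  red-eyed: 1783 × 1/2 = 891.5
  sepia-eyed: 1783 × 1/2 = 891.5
χ² = Σ (O − E)² / E
  red-eyed: (909 − 891.5)² / 891.5 = 0.3435
  sepia-eyed: (874 − 891.5)² / 891.5 = 0.3435
χ² = 0.3435 + 0.3435 = 0.687

0.687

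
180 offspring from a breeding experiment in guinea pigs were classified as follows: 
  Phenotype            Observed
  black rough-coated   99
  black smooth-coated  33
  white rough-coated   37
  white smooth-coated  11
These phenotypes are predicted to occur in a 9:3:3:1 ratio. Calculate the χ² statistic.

Expected counts for N = 180 under a 9:3:3:1 ratio (total parts = 16):
  black rough-coated: 180 × 9/16 = 101.25
  black smooth-coated: 180 × 3/16 = 33.75
  white rough-coated: 180 × 3/16 = 33.75
  white smooth-coated: 180 × 1/16 = 11.25
χ² = Σ (O − E)² / E
  black rough-coated: (99 − 101.25)² / 101.25 = 0.0500
  black smooth-coated: (33 − 33.75)² / 33.75 = 0.0167
  white rough-coated: (37 − 33.75)² / 33.75 = 0.3130
  white smooth-coated: (11 − 11.25)² / 11.25 = 0.0056
χ² = 0.0500 + 0.0167 + 0.3130 + 0.0056 = 0.3853 ≈ 0.385

0.385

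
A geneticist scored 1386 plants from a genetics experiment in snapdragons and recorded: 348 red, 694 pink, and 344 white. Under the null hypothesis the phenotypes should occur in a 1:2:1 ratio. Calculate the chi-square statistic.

Expected counts for N = 1386 under a 1:2:1 ratio (total parts = 4):
  red: 1386 × 1/4 = 346.5
  pink: 1386 × 2/4 = 693
  white: 1386 × 1/4 = 346.5
χ² = Σ (O − E)² / E
  red: (348 − 346.5)² / 346.5 = 0.0065
  pink: (694 − 693)² / 693 = 0.0014
  white: (344 − 346.5)² / 346.5 = 0.0180
χ² = 0.0065 + 0.0014 + 0.0180 = 0.0259 ≈ 0.026

0.026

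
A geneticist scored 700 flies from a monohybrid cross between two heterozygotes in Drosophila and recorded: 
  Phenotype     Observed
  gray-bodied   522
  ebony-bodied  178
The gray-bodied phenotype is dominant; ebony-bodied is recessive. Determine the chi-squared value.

For a monohybrid cross between heterozygotes with complete dominance, the expected phenotypic ratio is 3:1.
Under the 3:1 hypothesis (Σ ratio = 4, N = 700):
  gray-bodied: 700 × 3/4 = 525
  ebony-bodied: 700 × 1/4 = 175
χ² = Σ (O − E)² / E
  gray-bodied: (522 − 525)² / 525 = 0.0171
  ebony-bodied: (178 − 175)² / 175 = 0.0514
χ² = 0.0171 + 0.0514 = 0.0685 ≈ 0.069

0.069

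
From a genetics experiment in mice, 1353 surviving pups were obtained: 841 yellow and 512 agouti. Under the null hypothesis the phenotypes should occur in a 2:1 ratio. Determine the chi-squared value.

Expected counts for N = 1353 under a 2:1 ratio (total parts = 3):
  yellow: 1353 × 2/3 = 902
  agouti: 1353 × 1/3 = 451
χ² = Σ (O − E)² / E
  yellow: (841 − 902)² / 902 = 4.1253
  agouti: (512 − 451)² / 451 = 8.2506
χ² = 4.1253 + 8.2506 = 12.3759 ≈ 12.376

12.376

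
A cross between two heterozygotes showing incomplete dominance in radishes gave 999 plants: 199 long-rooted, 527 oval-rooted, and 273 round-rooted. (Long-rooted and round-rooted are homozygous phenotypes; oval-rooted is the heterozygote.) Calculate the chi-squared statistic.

With incomplete dominance, a heterozygote × heterozygote cross gives a 1:2:1 phenotypic ratio.
Total ratio parts = 4. Expected numbers out of 999:
  long-rooted: 999 × 1/4 = 249.75
  oval-rooted: 999 × 2/4 = 499.5
  round-rooted: 999 × 1/4 = 249.75
χ² = Σ (O − E)² / E
  long-rooted: (199 − 249.75)² / 249.75 = 10.3126
  oval-rooted: (527 − 499.5)² / 499.5 = 1.5140
  round-rooted: (273 − 249.75)² / 249.75 = 2.1644
χ² = 10.3126 + 1.5140 + 2.1644 = 13.991

13.991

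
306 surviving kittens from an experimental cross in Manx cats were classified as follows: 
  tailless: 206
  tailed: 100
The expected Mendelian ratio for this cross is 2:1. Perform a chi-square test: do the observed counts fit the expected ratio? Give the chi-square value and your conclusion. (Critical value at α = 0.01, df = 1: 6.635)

0.059; consistent

Under the 2:1 hypothesis (Σ ratio = 3, N = 306):
  tailless: 306 × 2/3 = 204
  tailed: 306 × 1/3 = 102
χ² = Σ (O − E)² / E
  tailless: (206 − 204)² / 204 = 0.0196
  tailed: (100 − 102)² / 102 = 0.0392
χ² = 0.0196 + 0.0392 = 0.0588 ≈ 0.059
Degrees of freedom = 2 − 1 = 1; critical value at α = 0.01 is 6.635.
Since 0.059 < 6.635, we fail to reject the null hypothesis — the data are consistent with the 2:1 ratio.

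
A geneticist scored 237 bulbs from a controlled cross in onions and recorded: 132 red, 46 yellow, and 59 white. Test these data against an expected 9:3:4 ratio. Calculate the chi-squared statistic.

The 9:3:4 ratio has 16 parts, so with N = 237 the expected counts are:
  red: 237 × 9/16 = 133.3125
  yellow: 237 × 3/16 = 44.4375
  white: 237 × 4/16 = 59.25
χ² = Σ (O − E)² / E
  red: (132 − 133.3125)² / 133.3125 = 0.0129
  yellow: (46 − 44.4375)² / 44.4375 = 0.0549
  white: (59 − 59.25)² / 59.25 = 0.0011
χ² = 0.0129 + 0.0549 + 0.0011 = 0.0689 ≈ 0.069

0.069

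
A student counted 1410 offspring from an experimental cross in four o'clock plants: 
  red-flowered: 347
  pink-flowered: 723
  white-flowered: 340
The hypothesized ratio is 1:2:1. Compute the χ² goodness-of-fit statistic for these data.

Expected counts for N = 1410 under a 1:2:1 ratio (total parts = 4):
  red-flowered: 1410 × 1/4 = 352.5
  pink-flowered: 1410 × 2/4 = 705
  white-flowered: 1410 × 1/4 = 352.5
χ² = Σ (O − E)² / E
  red-flowered: (347 − 352.5)² / 352.5 = 0.0858
  pink-flowered: (723 − 705)² / 705 = 0.4596
  white-flowered: (340 − 352.5)² / 352.5 = 0.4433
χ² = 0.0858 + 0.4596 + 0.4433 = 0.9887 ≈ 0.989

0.989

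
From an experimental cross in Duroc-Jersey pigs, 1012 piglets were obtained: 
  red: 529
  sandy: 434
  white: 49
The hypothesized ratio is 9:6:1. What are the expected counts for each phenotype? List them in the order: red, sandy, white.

Expected counts for N = 1012 under a 9:6:1 ratio (total parts = 16):
  red: 1012 × 9/16 = 569.25
  sandy: 1012 × 6/16 = 379.5
  white: 1012 × 1/16 = 63.25

569.25, 379.5, 63.25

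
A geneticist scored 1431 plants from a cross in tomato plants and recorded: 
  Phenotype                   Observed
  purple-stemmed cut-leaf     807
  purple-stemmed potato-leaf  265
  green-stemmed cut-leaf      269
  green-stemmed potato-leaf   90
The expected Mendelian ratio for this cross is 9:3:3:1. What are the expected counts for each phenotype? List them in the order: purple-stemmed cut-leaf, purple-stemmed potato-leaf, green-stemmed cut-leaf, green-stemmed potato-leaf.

Total ratio parts = 16. Expected numbers out of 1431:
  purple-stemmed cut-leaf: 1431 × 9/16 = 804.9375
  purple-stemmed potato-leaf: 1431 × 3/16 = 268.3125
  green-stemmed cut-leaf: 1431 × 3/16 = 268.3125
  green-stemmed potato-leaf: 1431 × 1/16 = 89.4375

804.9375, 268.3125, 268.3125, 89.4375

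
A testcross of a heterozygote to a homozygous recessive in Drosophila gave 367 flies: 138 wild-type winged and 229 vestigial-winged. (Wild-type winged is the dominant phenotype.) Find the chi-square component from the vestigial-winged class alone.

11.282

A testcross of a heterozygote (Aa × aa) gives a 1:1 phenotypic ratio.
Under the 1:1 hypothesis (Σ ratio = 2, N = 367):
  wild-type winged: 367 × 1/2 = 183.5
  vestigial-winged: 367 × 1/2 = 183.5
Contribution of vestigial-winged: (229 − 183.5)² / 183.5 = 11.2820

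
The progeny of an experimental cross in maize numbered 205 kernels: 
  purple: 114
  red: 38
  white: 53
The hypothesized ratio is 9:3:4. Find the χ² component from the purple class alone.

Under the 9:3:4 hypothesis (Σ ratio = 16, N = 205):
  purple: 205 × 9/16 = 115.3125
  red: 205 × 3/16 = 38.4375
  white: 205 × 4/16 = 51.25
Contribution of purple: (114 − 115.3125)² / 115.3125 = 0.0149

0.015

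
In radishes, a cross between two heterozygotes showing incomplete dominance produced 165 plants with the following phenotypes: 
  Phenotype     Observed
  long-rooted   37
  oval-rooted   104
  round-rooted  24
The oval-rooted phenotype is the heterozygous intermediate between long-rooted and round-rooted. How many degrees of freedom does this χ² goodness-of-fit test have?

2

With incomplete dominance, a heterozygote × heterozygote cross gives a 1:2:1 phenotypic ratio.
A goodness-of-fit test with 3 phenotype classes has df = 3 − 1 = 2.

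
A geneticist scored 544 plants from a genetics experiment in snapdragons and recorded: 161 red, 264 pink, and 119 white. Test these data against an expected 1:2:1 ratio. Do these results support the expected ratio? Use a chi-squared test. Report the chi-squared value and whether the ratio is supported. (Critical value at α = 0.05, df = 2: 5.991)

6.956; not consistent

Expected counts for N = 544 under a 1:2:1 ratio (total parts = 4):
  red: 544 × 1/4 = 136
  pink: 544 × 2/4 = 272
  white: 544 × 1/4 = 136
χ² = Σ (O − E)² / E
  red: (161 − 136)² / 136 = 4.5956
  pink: (264 − 272)² / 272 = 0.2353
  white: (119 − 136)² / 136 = 2.1250
χ² = 4.5956 + 0.2353 + 2.1250 = 6.9559 ≈ 6.956
Degrees of freedom = 3 − 1 = 2; critical value at α = 0.05 is 5.991.
Since 6.956 > 5.991, we reject the null hypothesis — the data do not fit the 1:2:1 ratio.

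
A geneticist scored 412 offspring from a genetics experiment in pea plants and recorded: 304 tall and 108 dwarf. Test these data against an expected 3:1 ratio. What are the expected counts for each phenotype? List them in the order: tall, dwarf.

Expected counts for N = 412 under a 3:1 ratio (total parts = 4):
  tall: 412 × 3/4 = 309
  dwarf: 412 × 1/4 = 103

309, 103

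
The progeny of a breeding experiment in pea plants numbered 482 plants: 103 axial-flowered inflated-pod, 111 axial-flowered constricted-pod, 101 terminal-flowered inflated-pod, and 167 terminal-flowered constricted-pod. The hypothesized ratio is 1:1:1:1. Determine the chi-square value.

24.390

Expected counts for N = 482 under a 1:1:1:1 ratio (total parts = 4):
  axial-flowered inflated-pod: 482 × 1/4 = 120.5
  axial-flowered constricted-pod: 482 × 1/4 = 120.5
  terminal-flowered inflated-pod: 482 × 1/4 = 120.5
  terminal-flowered constricted-pod: 482 × 1/4 = 120.5
χ² = Σ (O − E)² / E
  axial-flowered inflated-pod: (103 − 120.5)² / 120.5 = 2.5415
  axial-flowered constricted-pod: (111 − 120.5)² / 120.5 = 0.7490
  terminal-flowered inflated-pod: (101 − 120.5)² / 120.5 = 3.1556
  terminal-flowered constricted-pod: (167 − 120.5)² / 120.5 = 17.9440
χ² = 2.5415 + 0.7490 + 3.1556 + 17.9440 = 24.3901 ≈ 24.390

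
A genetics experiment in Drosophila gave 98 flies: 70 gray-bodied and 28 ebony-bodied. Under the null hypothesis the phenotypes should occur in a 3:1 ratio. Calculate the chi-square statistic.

Expected counts for N = 98 under a 3:1 ratio (total parts = 4):
  gray-bodied: 98 × 3/4 = 73.5
  ebony-bodied: 98 × 1/4 = 24.5
χ² = Σ (O − E)² / E
  gray-bodied: (70 − 73.5)² / 73.5 = 0.1667
  ebony-bodied: (28 − 24.5)² / 24.5 = 0.5000
χ² = 0.1667 + 0.5000 = 0.6667 ≈ 0.667

0.667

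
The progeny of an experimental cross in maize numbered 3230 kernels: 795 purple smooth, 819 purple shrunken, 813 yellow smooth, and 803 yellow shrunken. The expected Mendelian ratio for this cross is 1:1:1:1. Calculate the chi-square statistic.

0.420

Under the 1:1:1:1 hypothesis (Σ ratio = 4, N = 3230):
  purple smooth: 3230 × 1/4 = 807.5
  purple shrunken: 3230 × 1/4 = 807.5
  yellow smooth: 3230 × 1/4 = 807.5
  yellow shrunken: 3230 × 1/4 = 807.5
χ² = Σ (O − E)² / E
  purple smooth: (795 − 807.5)² / 807.5 = 0.1935
  purple shrunken: (819 − 807.5)² / 807.5 = 0.1638
  yellow smooth: (813 − 807.5)² / 807.5 = 0.0375
  yellow shrunken: (803 − 807.5)² / 807.5 = 0.0251
χ² = 0.1935 + 0.1638 + 0.0375 + 0.0251 = 0.4199 ≈ 0.420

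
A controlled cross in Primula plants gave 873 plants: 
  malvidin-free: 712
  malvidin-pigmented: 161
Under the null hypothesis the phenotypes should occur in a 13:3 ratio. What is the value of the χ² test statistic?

0.054

The 13:3 ratio has 16 parts, so with N = 873 the expected counts are:
  malvidin-free: 873 × 13/16 = 709.3125
  malvidin-pigmented: 873 × 3/16 = 163.6875
χ² = Σ (O − E)² / E
  malvidin-free: (712 − 709.3125)² / 709.3125 = 0.0102
  malvidin-pigmented: (161 − 163.6875)² / 163.6875 = 0.0441
χ² = 0.0102 + 0.0441 = 0.0543 ≈ 0.054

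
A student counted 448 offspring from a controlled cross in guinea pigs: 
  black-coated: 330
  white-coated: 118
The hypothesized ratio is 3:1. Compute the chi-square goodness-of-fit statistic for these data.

Total ratio parts = 4. Expected numbers out of 448:
  black-coated: 448 × 3/4 = 336
  white-coated: 448 × 1/4 = 112
χ² = Σ (O − E)² / E
  black-coated: (330 − 336)² / 336 = 0.1071
  white-coated: (118 − 112)² / 112 = 0.3214
χ² = 0.1071 + 0.3214 = 0.4285 ≈ 0.429

0.429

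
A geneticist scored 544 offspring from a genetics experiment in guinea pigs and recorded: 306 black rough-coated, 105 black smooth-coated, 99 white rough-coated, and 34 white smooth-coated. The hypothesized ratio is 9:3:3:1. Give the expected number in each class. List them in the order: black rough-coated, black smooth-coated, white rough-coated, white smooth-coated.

Under the 9:3:3:1 hypothesis (Σ ratio = 16, N = 544):
  black rough-coated: 544 × 9/16 = 306
  black smooth-coated: 544 × 3/16 = 102
  white rough-coated: 544 × 3/16 = 102
  white smooth-coated: 544 × 1/16 = 34

306, 102, 102, 34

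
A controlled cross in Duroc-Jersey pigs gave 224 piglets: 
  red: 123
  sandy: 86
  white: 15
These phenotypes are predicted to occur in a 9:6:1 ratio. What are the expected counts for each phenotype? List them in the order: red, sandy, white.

Total ratio parts = 16. Expected numbers out of 224:
  red: 224 × 9/16 = 126
  sandy: 224 × 6/16 = 84
  white: 224 × 1/16 = 14

126, 84, 14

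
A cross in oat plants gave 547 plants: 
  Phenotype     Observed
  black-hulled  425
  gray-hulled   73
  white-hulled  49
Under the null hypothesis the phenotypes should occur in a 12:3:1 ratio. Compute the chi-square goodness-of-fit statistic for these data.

15.469

Under the 12:3:1 hypothesis (Σ ratio = 16, N = 547):
  black-hulled: 547 × 12/16 = 410.25
  gray-hulled: 547 × 3/16 = 102.5625
  white-hulled: 547 × 1/16 = 34.1875
χ² = Σ (O − E)² / E
  black-hulled: (425 − 410.25)² / 410.25 = 0.5303
  gray-hulled: (73 − 102.5625)² / 102.5625 = 8.5211
  white-hulled: (49 − 34.1875)² / 34.1875 = 6.4178
χ² = 0.5303 + 8.5211 + 6.4178 = 15.4692 ≈ 15.469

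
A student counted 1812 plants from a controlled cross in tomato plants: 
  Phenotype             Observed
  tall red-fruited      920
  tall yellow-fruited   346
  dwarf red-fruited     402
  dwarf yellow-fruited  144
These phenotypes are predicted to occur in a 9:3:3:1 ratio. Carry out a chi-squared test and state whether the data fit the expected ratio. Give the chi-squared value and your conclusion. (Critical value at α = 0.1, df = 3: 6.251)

29.534; not consistent

The 9:3:3:1 ratio has 16 parts, so with N = 1812 the expected counts are:
  tall red-fruited: 1812 × 9/16 = 1019.25
  tall yellow-fruited: 1812 × 3/16 = 339.75
  dwarf red-fruited: 1812 × 3/16 = 339.75
  dwarf yellow-fruited: 1812 × 1/16 = 113.25
χ² = Σ (O − E)² / E
  tall red-fruited: (920 − 1019.25)² / 1019.25 = 9.6645
  tall yellow-fruited: (346 − 339.75)² / 339.75 = 0.1150
  dwarf red-fruited: (402 − 339.75)² / 339.75 = 11.4056
  dwarf yellow-fruited: (144 − 113.25)² / 113.25 = 8.3493
χ² = 9.6645 + 0.1150 + 11.4056 + 8.3493 = 29.5344 ≈ 29.534
Degrees of freedom = 4 − 1 = 3; critical value at α = 0.1 is 6.251.
Since 29.534 > 6.251, we reject the null hypothesis — the data do not fit the 9:3:3:1 ratio.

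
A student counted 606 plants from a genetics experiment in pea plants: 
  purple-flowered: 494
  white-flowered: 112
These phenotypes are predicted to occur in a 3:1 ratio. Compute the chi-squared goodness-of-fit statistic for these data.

Under the 3:1 hypothesis (Σ ratio = 4, N = 606):
  purple-flowered: 606 × 3/4 = 454.5
  white-flowered: 606 × 1/4 = 151.5
χ² = Σ (O − E)² / E
  purple-flowered: (494 − 454.5)² / 454.5 = 3.4329
  white-flowered: (112 − 151.5)² / 151.5 = 10.2987
χ² = 3.4329 + 10.2987 = 13.7316 ≈ 13.732

13.732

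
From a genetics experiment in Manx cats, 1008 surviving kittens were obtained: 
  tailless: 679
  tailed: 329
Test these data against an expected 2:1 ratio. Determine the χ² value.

Under the 2:1 hypothesis (Σ ratio = 3, N = 1008):
  tailless: 1008 × 2/3 = 672
  tailed: 1008 × 1/3 = 336
χ² = Σ (O − E)² / E
  tailless: (679 − 672)² / 672 = 0.0729
  tailed: (329 − 336)² / 336 = 0.1458
χ² = 0.0729 + 0.1458 = 0.2187 ≈ 0.219

0.219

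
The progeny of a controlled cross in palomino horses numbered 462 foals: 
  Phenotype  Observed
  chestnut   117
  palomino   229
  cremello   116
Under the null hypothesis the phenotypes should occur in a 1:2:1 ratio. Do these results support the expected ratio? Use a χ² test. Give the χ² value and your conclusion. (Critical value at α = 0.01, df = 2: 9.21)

0.039; consistent

Expected counts for N = 462 under a 1:2:1 ratio (total parts = 4):
  chestnut: 462 × 1/4 = 115.5
  palomino: 462 × 2/4 = 231
  cremello: 462 × 1/4 = 115.5
χ² = Σ (O − E)² / E
  chestnut: (117 − 115.5)² / 115.5 = 0.0195
  palomino: (229 − 231)² / 231 = 0.0173
  cremello: (116 − 115.5)² / 115.5 = 0.0022
χ² = 0.0195 + 0.0173 + 0.0022 = 0.039
Degrees of freedom = 3 − 1 = 2; critical value at α = 0.01 is 9.21.
Since 0.039 < 9.21, we fail to reject the null hypothesis — the data are consistent with the 1:2:1 ratio.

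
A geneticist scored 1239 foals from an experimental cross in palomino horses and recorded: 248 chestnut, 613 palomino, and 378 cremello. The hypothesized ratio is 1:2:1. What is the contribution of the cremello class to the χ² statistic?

15.038

The 1:2:1 ratio has 4 parts, so with N = 1239 the expected counts are:
  chestnut: 1239 × 1/4 = 309.75
  palomino: 1239 × 2/4 = 619.5
  cremello: 1239 × 1/4 = 309.75
Contribution of cremello: (378 − 309.75)² / 309.75 = 15.0381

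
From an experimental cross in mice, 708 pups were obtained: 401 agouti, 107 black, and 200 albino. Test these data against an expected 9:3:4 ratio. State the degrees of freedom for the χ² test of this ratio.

A goodness-of-fit test with 3 phenotype classes has df = 3 − 1 = 2.

2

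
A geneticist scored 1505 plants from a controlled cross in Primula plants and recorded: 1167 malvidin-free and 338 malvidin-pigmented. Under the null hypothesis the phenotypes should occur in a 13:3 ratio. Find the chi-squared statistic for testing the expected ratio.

13.586

Total ratio parts = 16. Expected numbers out of 1505:
  malvidin-free: 1505 × 13/16 = 1222.8125
  malvidin-pigmented: 1505 × 3/16 = 282.1875
χ² = Σ (O − E)² / E
  malvidin-free: (1167 − 1222.8125)² / 1222.8125 = 2.5474
  malvidin-pigmented: (338 − 282.1875)² / 282.1875 = 11.0389
χ² = 2.5474 + 11.0389 = 13.5863 ≈ 13.586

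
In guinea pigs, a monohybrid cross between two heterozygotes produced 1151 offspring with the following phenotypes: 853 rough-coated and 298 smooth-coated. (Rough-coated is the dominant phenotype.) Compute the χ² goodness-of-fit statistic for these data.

For a monohybrid cross between heterozygotes with complete dominance, the expected phenotypic ratio is 3:1.
Expected counts for N = 1151 under a 3:1 ratio (total parts = 4):
  rough-coated: 1151 × 3/4 = 863.25
  smooth-coated: 1151 × 1/4 = 287.75
χ² = Σ (O − E)² / E
  rough-coated: (853 − 863.25)² / 863.25 = 0.1217
  smooth-coated: (298 − 287.75)² / 287.75 = 0.3651
χ² = 0.1217 + 0.3651 = 0.4868 ≈ 0.487

0.487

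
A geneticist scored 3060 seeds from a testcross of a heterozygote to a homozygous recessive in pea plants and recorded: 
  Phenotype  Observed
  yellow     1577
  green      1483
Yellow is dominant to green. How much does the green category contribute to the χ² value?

A testcross of a heterozygote (Aa × aa) gives a 1:1 phenotypic ratio.
Expected counts for N = 3060 under a 1:1 ratio (total parts = 2):
  yellow: 3060 × 1/2 = 1530
  green: 3060 × 1/2 = 1530
Contribution of green: (1483 − 1530)² / 1530 = 1.4438

1.444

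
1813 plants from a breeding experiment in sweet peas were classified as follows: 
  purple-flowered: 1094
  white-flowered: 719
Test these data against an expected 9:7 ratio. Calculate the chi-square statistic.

12.336

Expected counts for N = 1813 under a 9:7 ratio (total parts = 16):
  purple-flowered: 1813 × 9/16 = 1019.8125
  white-flowered: 1813 × 7/16 = 793.1875
χ² = Σ (O − E)² / E
  purple-flowered: (1094 − 1019.8125)² / 1019.8125 = 5.3969
  white-flowered: (719 − 793.1875)² / 793.1875 = 6.9388
χ² = 5.3969 + 6.9388 = 12.3357 ≈ 12.336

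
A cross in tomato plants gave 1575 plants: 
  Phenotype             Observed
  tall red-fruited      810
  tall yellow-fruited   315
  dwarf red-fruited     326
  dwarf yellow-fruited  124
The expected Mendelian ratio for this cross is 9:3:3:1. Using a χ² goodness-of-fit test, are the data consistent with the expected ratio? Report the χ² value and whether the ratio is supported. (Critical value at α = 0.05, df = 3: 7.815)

Total ratio parts = 16. Expected numbers out of 1575:
  tall red-fruited: 1575 × 9/16 = 885.9375
  tall yellow-fruited: 1575 × 3/16 = 295.3125
  dwarf red-fruited: 1575 × 3/16 = 295.3125
  dwarf yellow-fruited: 1575 × 1/16 = 98.4375
χ² = Σ (O − E)² / E
  tall red-fruited: (810 − 885.9375)² / 885.9375 = 6.5089
  tall yellow-fruited: (315 − 295.3125)² / 295.3125 = 1.3125
  dwarf red-fruited: (326 − 295.3125)² / 295.3125 = 3.1889
  dwarf yellow-fruited: (124 − 98.4375)² / 98.4375 = 6.6381
χ² = 6.5089 + 1.3125 + 3.1889 + 6.6381 = 17.6484 ≈ 17.648
Degrees of freedom = 4 − 1 = 3; critical value at α = 0.05 is 7.815.
Since 17.648 > 7.815, we reject the null hypothesis — the data do not fit the 9:3:3:1 ratio.

17.648; not consistent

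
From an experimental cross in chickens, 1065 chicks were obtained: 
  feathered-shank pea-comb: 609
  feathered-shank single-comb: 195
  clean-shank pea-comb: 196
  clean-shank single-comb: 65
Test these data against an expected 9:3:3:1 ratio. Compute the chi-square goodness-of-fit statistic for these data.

Under the 9:3:3:1 hypothesis (Σ ratio = 16, N = 1065):
  feathered-shank pea-comb: 1065 × 9/16 = 599.0625
  feathered-shank single-comb: 1065 × 3/16 = 199.6875
  clean-shank pea-comb: 1065 × 3/16 = 199.6875
  clean-shank single-comb: 1065 × 1/16 = 66.5625
χ² = Σ (O − E)² / E
  feathered-shank pea-comb: (609 − 599.0625)² / 599.0625 = 0.1648
  feathered-shank single-comb: (195 − 199.6875)² / 199.6875 = 0.1100
  clean-shank pea-comb: (196 − 199.6875)² / 199.6875 = 0.0681
  clean-shank single-comb: (65 − 66.5625)² / 66.5625 = 0.0367
χ² = 0.1648 + 0.1100 + 0.0681 + 0.0367 = 0.3796 ≈ 0.380

0.380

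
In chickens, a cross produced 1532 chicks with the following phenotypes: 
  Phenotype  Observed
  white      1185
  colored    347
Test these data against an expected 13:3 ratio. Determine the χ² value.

15.297

Expected counts for N = 1532 under a 13:3 ratio (total parts = 16):
  white: 1532 × 13/16 = 1244.75
  colored: 1532 × 3/16 = 287.25
χ² = Σ (O − E)² / E
  white: (1185 − 1244.75)² / 1244.75 = 2.8681
  colored: (347 − 287.25)² / 287.25 = 12.4284
χ² = 2.8681 + 12.4284 = 15.2965 ≈ 15.297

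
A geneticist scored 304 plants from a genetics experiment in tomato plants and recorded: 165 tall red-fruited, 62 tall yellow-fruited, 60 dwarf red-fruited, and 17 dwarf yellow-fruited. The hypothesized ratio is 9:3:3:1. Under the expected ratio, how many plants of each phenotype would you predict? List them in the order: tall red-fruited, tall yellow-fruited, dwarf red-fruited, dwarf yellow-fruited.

171, 57, 57, 19

The 9:3:3:1 ratio has 16 parts, so with N = 304 the expected counts are:
  tall red-fruited: 304 × 9/16 = 171
  tall yellow-fruited: 304 × 3/16 = 57
  dwarf red-fruited: 304 × 3/16 = 57
  dwarf yellow-fruited: 304 × 1/16 = 19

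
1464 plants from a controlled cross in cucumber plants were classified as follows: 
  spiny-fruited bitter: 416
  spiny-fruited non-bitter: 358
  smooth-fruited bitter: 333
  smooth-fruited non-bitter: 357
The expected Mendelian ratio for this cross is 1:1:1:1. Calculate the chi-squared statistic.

10.202

Total ratio parts = 4. Expected numbers out of 1464:
  spiny-fruited bitter: 1464 × 1/4 = 366
  spiny-fruited non-bitter: 1464 × 1/4 = 366
  smooth-fruited bitter: 1464 × 1/4 = 366
  smooth-fruited non-bitter: 1464 × 1/4 = 366
χ² = Σ (O − E)² / E
  spiny-fruited bitter: (416 − 366)² / 366 = 6.8306
  spiny-fruited non-bitter: (358 − 366)² / 366 = 0.1749
  smooth-fruited bitter: (333 − 366)² / 366 = 2.9754
  smooth-fruited non-bitter: (357 − 366)² / 366 = 0.2213
χ² = 6.8306 + 0.1749 + 2.9754 + 0.2213 = 10.2022 ≈ 10.202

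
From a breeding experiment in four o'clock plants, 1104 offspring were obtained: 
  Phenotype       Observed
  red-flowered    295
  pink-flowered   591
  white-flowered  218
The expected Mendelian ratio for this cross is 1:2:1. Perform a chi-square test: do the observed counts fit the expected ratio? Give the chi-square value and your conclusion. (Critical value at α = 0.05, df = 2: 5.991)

16.252; not consistent

Expected counts for N = 1104 under a 1:2:1 ratio (total parts = 4):
  red-flowered: 1104 × 1/4 = 276
  pink-flowered: 1104 × 2/4 = 552
  white-flowered: 1104 × 1/4 = 276
χ² = Σ (O − E)² / E
  red-flowered: (295 − 276)² / 276 = 1.3080
  pink-flowered: (591 − 552)² / 552 = 2.7554
  white-flowered: (218 − 276)² / 276 = 12.1884
χ² = 1.3080 + 2.7554 + 12.1884 = 16.2518 ≈ 16.252
Degrees of freedom = 3 − 1 = 2; critical value at α = 0.05 is 5.991.
Since 16.252 > 5.991, we reject the null hypothesis — the data do not fit the 1:2:1 ratio.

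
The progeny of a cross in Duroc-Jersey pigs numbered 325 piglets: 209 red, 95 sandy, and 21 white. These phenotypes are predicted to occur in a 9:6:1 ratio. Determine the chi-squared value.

9.701

Expected counts for N = 325 under a 9:6:1 ratio (total parts = 16):
  red: 325 × 9/16 = 182.8125
  sandy: 325 × 6/16 = 121.875
  white: 325 × 1/16 = 20.3125
χ² = Σ (O − E)² / E
  red: (209 − 182.8125)² / 182.8125 = 3.7513
  sandy: (95 − 121.875)² / 121.875 = 5.9263
  white: (21 − 20.3125)² / 20.3125 = 0.0233
χ² = 3.7513 + 5.9263 + 0.0233 = 9.7009 ≈ 9.701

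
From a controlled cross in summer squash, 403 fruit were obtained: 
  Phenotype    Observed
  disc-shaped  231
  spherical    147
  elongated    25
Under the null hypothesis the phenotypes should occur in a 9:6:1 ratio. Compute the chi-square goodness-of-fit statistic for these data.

Expected counts for N = 403 under a 9:6:1 ratio (total parts = 16):
  disc-shaped: 403 × 9/16 = 226.6875
  spherical: 403 × 6/16 = 151.125
  elongated: 403 × 1/16 = 25.1875
χ² = Σ (O − E)² / E
  disc-shaped: (231 − 226.6875)² / 226.6875 = 0.0820
  spherical: (147 − 151.125)² / 151.125 = 0.1126
  elongated: (25 − 25.1875)² / 25.1875 = 0.0014
χ² = 0.0820 + 0.1126 + 0.0014 = 0.196

0.196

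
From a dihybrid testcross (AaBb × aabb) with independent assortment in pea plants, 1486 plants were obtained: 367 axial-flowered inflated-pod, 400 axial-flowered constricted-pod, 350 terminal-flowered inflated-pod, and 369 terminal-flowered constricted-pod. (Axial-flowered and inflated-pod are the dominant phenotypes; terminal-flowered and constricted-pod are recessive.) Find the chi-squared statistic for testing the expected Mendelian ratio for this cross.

3.502

A dihybrid testcross with independent assortment gives a 1:1:1:1 ratio.
Expected counts for N = 1486 under a 1:1:1:1 ratio (total parts = 4):
  axial-flowered inflated-pod: 1486 × 1/4 = 371.5
  axial-flowered constricted-pod: 1486 × 1/4 = 371.5
  terminal-flowered inflated-pod: 1486 × 1/4 = 371.5
  terminal-flowered constricted-pod: 1486 × 1/4 = 371.5
χ² = Σ (O − E)² / E
  axial-flowered inflated-pod: (367 − 371.5)² / 371.5 = 0.0545
  axial-flowered constricted-pod: (400 − 371.5)² / 371.5 = 2.1864
  terminal-flowered inflated-pod: (350 − 371.5)² / 371.5 = 1.2443
  terminal-flowered constricted-pod: (369 − 371.5)² / 371.5 = 0.0168
χ² = 0.0545 + 2.1864 + 1.2443 + 0.0168 = 3.502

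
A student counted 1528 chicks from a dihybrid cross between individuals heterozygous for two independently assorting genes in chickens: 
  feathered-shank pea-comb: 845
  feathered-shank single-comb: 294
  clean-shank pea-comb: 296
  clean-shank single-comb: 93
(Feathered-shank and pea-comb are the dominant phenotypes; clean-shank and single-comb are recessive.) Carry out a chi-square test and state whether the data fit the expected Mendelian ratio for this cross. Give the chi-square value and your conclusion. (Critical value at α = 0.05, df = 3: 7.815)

0.821; consistent

A dihybrid F₂ with independent assortment and complete dominance at both loci gives a 9:3:3:1 phenotypic ratio.
Total ratio parts = 16. Expected numbers out of 1528:
  feathered-shank pea-comb: 1528 × 9/16 = 859.5
  feathered-shank single-comb: 1528 × 3/16 = 286.5
  clean-shank pea-comb: 1528 × 3/16 = 286.5
  clean-shank single-comb: 1528 × 1/16 = 95.5
χ² = Σ (O − E)² / E
  feathered-shank pea-comb: (845 − 859.5)² / 859.5 = 0.2446
  feathered-shank single-comb: (294 − 286.5)² / 286.5 = 0.1963
  clean-shank pea-comb: (296 − 286.5)² / 286.5 = 0.3150
  clean-shank single-comb: (93 − 95.5)² / 95.5 = 0.0654
χ² = 0.2446 + 0.1963 + 0.3150 + 0.0654 = 0.8213 ≈ 0.821
Degrees of freedom = 4 − 1 = 3; critical value at α = 0.05 is 7.815.
Since 0.821 < 7.815, we fail to reject the null hypothesis — the data are consistent with the 9:3:3:1 ratio.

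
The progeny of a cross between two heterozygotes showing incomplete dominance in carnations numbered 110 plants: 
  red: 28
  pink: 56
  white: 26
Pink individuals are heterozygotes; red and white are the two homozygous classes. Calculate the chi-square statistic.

0.109

With incomplete dominance, a heterozygote × heterozygote cross gives a 1:2:1 phenotypic ratio.
Total ratio parts = 4. Expected numbers out of 110:
  red: 110 × 1/4 = 27.5
  pink: 110 × 2/4 = 55
  white: 110 × 1/4 = 27.5
χ² = Σ (O − E)² / E
  red: (28 − 27.5)² / 27.5 = 0.0091
  pink: (56 − 55)² / 55 = 0.0182
  white: (26 − 27.5)² / 27.5 = 0.0818
χ² = 0.0091 + 0.0182 + 0.0818 = 0.1091 ≈ 0.109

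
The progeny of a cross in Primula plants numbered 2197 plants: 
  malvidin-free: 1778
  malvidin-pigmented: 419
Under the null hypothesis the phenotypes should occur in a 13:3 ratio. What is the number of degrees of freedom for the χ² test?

1

A goodness-of-fit test with 2 phenotype classes has df = 2 − 1 = 1.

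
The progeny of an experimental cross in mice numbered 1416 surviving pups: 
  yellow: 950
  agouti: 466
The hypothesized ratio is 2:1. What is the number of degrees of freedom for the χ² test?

1

A goodness-of-fit test with 2 phenotype classes has df = 2 − 1 = 1.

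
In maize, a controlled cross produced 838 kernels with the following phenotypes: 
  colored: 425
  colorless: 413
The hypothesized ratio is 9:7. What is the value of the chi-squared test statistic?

10.429

Expected counts for N = 838 under a 9:7 ratio (total parts = 16):
  colored: 838 × 9/16 = 471.375
  colorless: 838 × 7/16 = 366.625
χ² = Σ (O − E)² / E
  colored: (425 − 471.375)² / 471.375 = 4.5625
  colorless: (413 − 366.625)² / 366.625 = 5.8661
χ² = 4.5625 + 5.8661 = 10.4286 ≈ 10.429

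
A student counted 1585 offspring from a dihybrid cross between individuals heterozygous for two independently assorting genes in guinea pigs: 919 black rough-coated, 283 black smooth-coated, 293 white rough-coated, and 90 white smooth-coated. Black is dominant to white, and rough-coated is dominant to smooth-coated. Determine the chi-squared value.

2.410

A dihybrid F₂ with independent assortment and complete dominance at both loci gives a 9:3:3:1 phenotypic ratio.
Under the 9:3:3:1 hypothesis (Σ ratio = 16, N = 1585):
  black rough-coated: 1585 × 9/16 = 891.5625
  black smooth-coated: 1585 × 3/16 = 297.1875
  white rough-coated: 1585 × 3/16 = 297.1875
  white smooth-coated: 1585 × 1/16 = 99.0625
χ² = Σ (O − E)² / E
  black rough-coated: (919 − 891.5625)² / 891.5625 = 0.8444
  black smooth-coated: (283 − 297.1875)² / 297.1875 = 0.6773
  white rough-coated: (293 − 297.1875)² / 297.1875 = 0.0590
  white smooth-coated: (90 − 99.0625)² / 99.0625 = 0.8291
χ² = 0.8444 + 0.6773 + 0.0590 + 0.8291 = 2.4098 ≈ 2.410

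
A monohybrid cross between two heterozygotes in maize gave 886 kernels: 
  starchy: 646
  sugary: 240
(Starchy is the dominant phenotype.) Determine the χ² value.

For a monohybrid cross between heterozygotes with complete dominance, the expected phenotypic ratio is 3:1.
Expected counts for N = 886 under a 3:1 ratio (total parts = 4):
  starchy: 886 × 3/4 = 664.5
  sugary: 886 × 1/4 = 221.5
χ² = Σ (O − E)² / E
  starchy: (646 − 664.5)² / 664.5 = 0.5150
  sugary: (240 − 221.5)² / 221.5 = 1.5451
χ² = 0.5150 + 1.5451 = 2.0601 ≈ 2.060

2.060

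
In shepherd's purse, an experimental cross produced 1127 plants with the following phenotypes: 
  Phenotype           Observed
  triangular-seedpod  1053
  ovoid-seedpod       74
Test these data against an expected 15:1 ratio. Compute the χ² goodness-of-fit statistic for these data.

0.192

Total ratio parts = 16. Expected numbers out of 1127:
  triangular-seedpod: 1127 × 15/16 = 1056.5625
  ovoid-seedpod: 1127 × 1/16 = 70.4375
χ² = Σ (O − E)² / E
  triangular-seedpod: (1053 − 1056.5625)² / 1056.5625 = 0.0120
  ovoid-seedpod: (74 − 70.4375)² / 70.4375 = 0.1802
χ² = 0.0120 + 0.1802 = 0.1922 ≈ 0.192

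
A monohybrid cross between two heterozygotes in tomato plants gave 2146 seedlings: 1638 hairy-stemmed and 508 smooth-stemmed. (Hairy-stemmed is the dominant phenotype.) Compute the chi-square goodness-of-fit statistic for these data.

2.019

For a monohybrid cross between heterozygotes with complete dominance, the expected phenotypic ratio is 3:1.
Under the 3:1 hypothesis (Σ ratio = 4, N = 2146):
  hairy-stemmed: 2146 × 3/4 = 1609.5
  smooth-stemmed: 2146 × 1/4 = 536.5
χ² = Σ (O − E)² / E
  hairy-stemmed: (1638 − 1609.5)² / 1609.5 = 0.5047
  smooth-stemmed: (508 − 536.5)² / 536.5 = 1.5140
χ² = 0.5047 + 1.5140 = 2.0187 ≈ 2.019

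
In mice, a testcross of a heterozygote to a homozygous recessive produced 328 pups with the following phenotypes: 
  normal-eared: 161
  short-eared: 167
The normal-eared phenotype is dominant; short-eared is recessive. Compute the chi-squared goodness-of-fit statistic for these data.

0.110

A testcross of a heterozygote (Aa × aa) gives a 1:1 phenotypic ratio.
Under the 1:1 hypothesis (Σ ratio = 2, N = 328):
  normal-eared: 328 × 1/2 = 164
  short-eared: 328 × 1/2 = 164
χ² = Σ (O − E)² / E
  normal-eared: (161 − 164)² / 164 = 0.0549
  short-eared: (167 − 164)² / 164 = 0.0549
χ² = 0.0549 + 0.0549 = 0.1098 ≈ 0.110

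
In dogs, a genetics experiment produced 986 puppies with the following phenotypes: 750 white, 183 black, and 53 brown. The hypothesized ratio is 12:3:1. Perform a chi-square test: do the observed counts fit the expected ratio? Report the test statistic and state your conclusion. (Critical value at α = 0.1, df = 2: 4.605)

1.375; consistent

Expected counts for N = 986 under a 12:3:1 ratio (total parts = 16):
  white: 986 × 12/16 = 739.5
  black: 986 × 3/16 = 184.875
  brown: 986 × 1/16 = 61.625
χ² = Σ (O − E)² / E
  white: (750 − 739.5)² / 739.5 = 0.1491
  black: (183 − 184.875)² / 184.875 = 0.0190
  brown: (53 − 61.625)² / 61.625 = 1.2072
χ² = 0.1491 + 0.0190 + 1.2072 = 1.3753 ≈ 1.375
Degrees of freedom = 3 − 1 = 2; critical value at α = 0.1 is 4.605.
Since 1.375 < 4.605, we fail to reject the null hypothesis — the data are consistent with the 12:3:1 ratio.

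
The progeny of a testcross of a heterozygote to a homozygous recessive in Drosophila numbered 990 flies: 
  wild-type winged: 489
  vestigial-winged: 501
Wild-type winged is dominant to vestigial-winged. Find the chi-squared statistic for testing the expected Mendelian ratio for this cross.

A testcross of a heterozygote (Aa × aa) gives a 1:1 phenotypic ratio.
Expected counts for N = 990 under a 1:1 ratio (total parts = 2):
  wild-type winged: 990 × 1/2 = 495
  vestigial-winged: 990 × 1/2 = 495
χ² = Σ (O − E)² / E
  wild-type winged: (489 − 495)² / 495 = 0.0727
  vestigial-winged: (501 − 495)² / 495 = 0.0727
χ² = 0.0727 + 0.0727 = 0.1454 ≈ 0.145

0.145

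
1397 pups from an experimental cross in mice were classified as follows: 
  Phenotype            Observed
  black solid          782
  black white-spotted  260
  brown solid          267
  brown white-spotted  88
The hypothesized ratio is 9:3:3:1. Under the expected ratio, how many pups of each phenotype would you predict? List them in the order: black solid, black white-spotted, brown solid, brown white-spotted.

The 9:3:3:1 ratio has 16 parts, so with N = 1397 the expected counts are:
  black solid: 1397 × 9/16 = 785.8125
  black white-spotted: 1397 × 3/16 = 261.9375
  brown solid: 1397 × 3/16 = 261.9375
  brown white-spotted: 1397 × 1/16 = 87.3125

785.8125, 261.9375, 261.9375, 87.3125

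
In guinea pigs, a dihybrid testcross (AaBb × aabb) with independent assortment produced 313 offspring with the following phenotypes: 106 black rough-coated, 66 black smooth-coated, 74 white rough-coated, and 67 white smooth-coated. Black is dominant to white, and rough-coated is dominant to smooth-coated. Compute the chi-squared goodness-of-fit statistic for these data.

A dihybrid testcross with independent assortment gives a 1:1:1:1 ratio.
Under the 1:1:1:1 hypothesis (Σ ratio = 4, N = 313):
  black rough-coated: 313 × 1/4 = 78.25
  black smooth-coated: 313 × 1/4 = 78.25
  white rough-coated: 313 × 1/4 = 78.25
  white smooth-coated: 313 × 1/4 = 78.25
χ² = Σ (O − E)² / E
  black rough-coated: (106 − 78.25)² / 78.25 = 9.8411
  black smooth-coated: (66 − 78.25)² / 78.25 = 1.9177
  white rough-coated: (74 − 78.25)² / 78.25 = 0.2308
  white smooth-coated: (67 − 78.25)² / 78.25 = 1.6174
χ² = 9.8411 + 1.9177 + 0.2308 + 1.6174 = 13.607

13.607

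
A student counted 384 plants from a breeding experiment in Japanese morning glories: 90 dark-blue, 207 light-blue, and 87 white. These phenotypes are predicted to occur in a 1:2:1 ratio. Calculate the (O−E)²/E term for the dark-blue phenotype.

0.375

Under the 1:2:1 hypothesis (Σ ratio = 4, N = 384):
  dark-blue: 384 × 1/4 = 96
  light-blue: 384 × 2/4 = 192
  white: 384 × 1/4 = 96
Contribution of dark-blue: (90 − 96)² / 96 = 0.3750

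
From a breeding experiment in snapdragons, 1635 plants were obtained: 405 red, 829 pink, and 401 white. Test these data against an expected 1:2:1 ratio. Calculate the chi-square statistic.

0.343

Total ratio parts = 4. Expected numbers out of 1635:
  red: 1635 × 1/4 = 408.75
  pink: 1635 × 2/4 = 817.5
  white: 1635 × 1/4 = 408.75
χ² = Σ (O − E)² / E
  red: (405 − 408.75)² / 408.75 = 0.0344
  pink: (829 − 817.5)² / 817.5 = 0.1618
  white: (401 − 408.75)² / 408.75 = 0.1469
χ² = 0.0344 + 0.1618 + 0.1469 = 0.3431 ≈ 0.343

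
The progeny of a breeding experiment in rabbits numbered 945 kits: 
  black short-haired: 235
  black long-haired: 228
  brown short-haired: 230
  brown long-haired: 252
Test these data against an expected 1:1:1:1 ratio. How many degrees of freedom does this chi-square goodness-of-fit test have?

3

A goodness-of-fit test with 4 phenotype classes has df = 4 − 1 = 3.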